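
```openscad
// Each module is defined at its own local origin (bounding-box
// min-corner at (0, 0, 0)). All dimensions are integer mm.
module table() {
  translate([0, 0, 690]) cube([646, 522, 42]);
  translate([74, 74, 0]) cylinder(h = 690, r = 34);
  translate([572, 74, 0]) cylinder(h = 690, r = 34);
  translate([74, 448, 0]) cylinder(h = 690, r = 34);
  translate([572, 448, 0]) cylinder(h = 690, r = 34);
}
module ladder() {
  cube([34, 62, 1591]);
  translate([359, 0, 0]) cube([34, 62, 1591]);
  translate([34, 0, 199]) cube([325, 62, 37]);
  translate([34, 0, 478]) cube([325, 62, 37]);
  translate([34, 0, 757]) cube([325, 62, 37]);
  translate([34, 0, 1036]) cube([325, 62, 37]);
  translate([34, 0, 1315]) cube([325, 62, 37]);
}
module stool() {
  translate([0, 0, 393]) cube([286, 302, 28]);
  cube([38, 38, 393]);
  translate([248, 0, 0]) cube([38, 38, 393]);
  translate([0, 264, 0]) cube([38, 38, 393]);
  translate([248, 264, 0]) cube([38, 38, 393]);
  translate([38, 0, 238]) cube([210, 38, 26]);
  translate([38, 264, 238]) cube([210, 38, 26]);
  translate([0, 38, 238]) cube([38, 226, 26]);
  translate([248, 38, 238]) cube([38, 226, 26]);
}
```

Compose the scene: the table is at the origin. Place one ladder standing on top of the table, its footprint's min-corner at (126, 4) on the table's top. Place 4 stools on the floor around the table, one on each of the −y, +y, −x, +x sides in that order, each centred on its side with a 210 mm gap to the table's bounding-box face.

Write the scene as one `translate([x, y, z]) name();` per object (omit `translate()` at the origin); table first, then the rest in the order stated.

table();
translate([126, 4, 732]) ladder();
translate([180, -512, 0]) stool();
translate([180, 732, 0]) stool();
translate([-496, 110, 0]) stool();
translate([856, 110, 0]) stool();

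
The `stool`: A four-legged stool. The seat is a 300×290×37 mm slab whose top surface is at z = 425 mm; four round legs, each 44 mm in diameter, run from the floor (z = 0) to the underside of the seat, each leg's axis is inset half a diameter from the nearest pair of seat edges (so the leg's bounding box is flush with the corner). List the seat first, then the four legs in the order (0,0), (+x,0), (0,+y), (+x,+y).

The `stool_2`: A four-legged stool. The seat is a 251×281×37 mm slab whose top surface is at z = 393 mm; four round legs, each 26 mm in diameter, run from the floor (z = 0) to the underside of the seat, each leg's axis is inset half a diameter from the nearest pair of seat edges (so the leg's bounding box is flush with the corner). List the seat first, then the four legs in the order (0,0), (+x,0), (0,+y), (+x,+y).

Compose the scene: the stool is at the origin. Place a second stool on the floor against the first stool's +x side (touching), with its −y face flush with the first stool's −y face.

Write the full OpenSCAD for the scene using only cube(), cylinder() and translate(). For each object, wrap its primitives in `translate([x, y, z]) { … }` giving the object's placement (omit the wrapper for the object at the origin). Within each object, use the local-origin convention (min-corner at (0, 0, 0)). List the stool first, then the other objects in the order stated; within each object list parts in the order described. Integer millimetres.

translate([0, 0, 388]) cube([300, 290, 37]);
translate([22, 22, 0]) cylinder(h = 388, r = 22);
translate([278, 22, 0]) cylinder(h = 388, r = 22);
translate([22, 268, 0]) cylinder(h = 388, r = 22);
translate([278, 268, 0]) cylinder(h = 388, r = 22);
translate([300, 0, 0]) {
  translate([0, 0, 356]) cube([251, 281, 37]);
  translate([13, 13, 0]) cylinder(h = 356, r = 13);
  translate([238, 13, 0]) cylinder(h = 356, r = 13);
  translate([13, 268, 0]) cylinder(h = 356, r = 13);
  translate([238, 268, 0]) cylinder(h = 356, r = 13);
}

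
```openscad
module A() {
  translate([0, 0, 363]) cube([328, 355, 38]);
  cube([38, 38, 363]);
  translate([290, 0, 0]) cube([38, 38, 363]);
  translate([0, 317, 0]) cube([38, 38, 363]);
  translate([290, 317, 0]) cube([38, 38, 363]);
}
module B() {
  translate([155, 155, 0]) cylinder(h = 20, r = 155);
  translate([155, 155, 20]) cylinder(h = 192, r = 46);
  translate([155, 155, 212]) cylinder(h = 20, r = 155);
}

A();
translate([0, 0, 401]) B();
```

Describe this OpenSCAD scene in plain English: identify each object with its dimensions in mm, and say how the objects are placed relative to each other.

A is a four-legged stool. The seat is a 328×355×38 mm slab whose top surface is at z = 401 mm; four square legs, each 38×38 mm in cross-section, run from the floor (z = 0) to the underside of the seat, each flush with a corner of the seat.

B is a spool: two coaxial disc flanges of radius 155 mm and thickness 20 mm, joined by a core cylinder of radius 46 mm and height 192 mm. The lower flange rests on z = 0 and the three cylinders share a vertical axis.

The spool is on top of the stool.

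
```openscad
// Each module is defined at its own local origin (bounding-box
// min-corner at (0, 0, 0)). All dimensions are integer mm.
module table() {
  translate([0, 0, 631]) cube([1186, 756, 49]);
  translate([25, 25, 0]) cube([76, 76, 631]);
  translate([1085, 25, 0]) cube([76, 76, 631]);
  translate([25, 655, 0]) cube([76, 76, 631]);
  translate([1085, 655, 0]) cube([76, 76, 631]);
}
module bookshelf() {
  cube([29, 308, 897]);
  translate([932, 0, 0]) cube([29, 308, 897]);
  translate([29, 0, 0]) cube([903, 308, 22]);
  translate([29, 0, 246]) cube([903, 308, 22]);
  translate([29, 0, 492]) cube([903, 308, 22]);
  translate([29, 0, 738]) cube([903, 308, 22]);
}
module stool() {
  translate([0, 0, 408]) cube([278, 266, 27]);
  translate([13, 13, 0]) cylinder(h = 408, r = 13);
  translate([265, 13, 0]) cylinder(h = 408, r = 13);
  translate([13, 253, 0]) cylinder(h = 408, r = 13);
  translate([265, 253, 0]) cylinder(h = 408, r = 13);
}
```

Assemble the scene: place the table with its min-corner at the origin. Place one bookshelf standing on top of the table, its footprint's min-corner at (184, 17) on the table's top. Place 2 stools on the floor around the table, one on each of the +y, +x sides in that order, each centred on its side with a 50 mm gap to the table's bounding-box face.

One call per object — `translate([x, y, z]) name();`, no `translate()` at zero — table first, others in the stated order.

table();
translate([184, 17, 680]) bookshelf();
translate([454, 806, 0]) stool();
translate([1236, 245, 0]) stool();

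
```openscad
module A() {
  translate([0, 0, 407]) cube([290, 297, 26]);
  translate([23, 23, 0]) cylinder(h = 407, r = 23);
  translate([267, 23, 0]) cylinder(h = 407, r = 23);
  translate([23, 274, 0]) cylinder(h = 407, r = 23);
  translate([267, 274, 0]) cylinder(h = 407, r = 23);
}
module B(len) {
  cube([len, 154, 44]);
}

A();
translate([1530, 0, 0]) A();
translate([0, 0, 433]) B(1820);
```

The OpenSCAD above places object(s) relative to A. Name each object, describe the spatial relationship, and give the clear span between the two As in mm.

A is a stool. B is a beam. A beam spans the tops of two stools. The clear span between the two stools is 1240 mm.

Second stool starts at x = 1530; first ends at x = 290; clear span = 1530 − 290 = 1240 mm.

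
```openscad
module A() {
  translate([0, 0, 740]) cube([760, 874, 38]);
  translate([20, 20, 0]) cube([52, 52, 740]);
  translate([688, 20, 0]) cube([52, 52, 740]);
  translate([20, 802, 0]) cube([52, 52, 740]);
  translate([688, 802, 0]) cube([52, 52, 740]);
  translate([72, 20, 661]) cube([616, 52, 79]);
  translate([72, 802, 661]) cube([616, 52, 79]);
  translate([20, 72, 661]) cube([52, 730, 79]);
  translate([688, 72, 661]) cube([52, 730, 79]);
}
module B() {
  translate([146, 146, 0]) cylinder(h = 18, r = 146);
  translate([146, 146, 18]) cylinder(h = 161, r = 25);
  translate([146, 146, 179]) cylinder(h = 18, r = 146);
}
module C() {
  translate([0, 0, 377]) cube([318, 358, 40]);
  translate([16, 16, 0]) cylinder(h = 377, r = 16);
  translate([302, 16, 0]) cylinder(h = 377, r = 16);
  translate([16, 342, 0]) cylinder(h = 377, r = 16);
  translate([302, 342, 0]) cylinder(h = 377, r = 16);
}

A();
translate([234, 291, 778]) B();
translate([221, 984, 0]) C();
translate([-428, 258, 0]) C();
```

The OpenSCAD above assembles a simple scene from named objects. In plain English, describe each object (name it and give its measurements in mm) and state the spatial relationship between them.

A is a table with a 760×874 mm rectangular top, 38 mm thick, top surface at z = 778 mm, supported by four 52×52 mm square legs, each inset 20 mm from the nearest pair of top edges, running from the floor. Four apron rails, 52 mm thick and 79 mm tall, run between adjacent legs with their top edges flush with the underside of the top and their outer faces flush with the legs' outer faces.

B is a spool: two coaxial disc flanges of radius 146 mm and thickness 18 mm, joined by a core cylinder of radius 25 mm and height 161 mm. The lower flange rests on z = 0 and the three cylinders share a vertical axis.

C is a four-legged stool. The seat is a 318×358×40 mm slab whose top surface is at z = 417 mm; four round legs, each 32 mm in diameter, run from the floor (z = 0) to the underside of the seat, each leg's axis is inset half a diameter from the nearest pair of seat edges (so the leg's bounding box is flush with the corner).

The spool is on top of the table, centred. Two stools sit around the table at the +y, −x sides.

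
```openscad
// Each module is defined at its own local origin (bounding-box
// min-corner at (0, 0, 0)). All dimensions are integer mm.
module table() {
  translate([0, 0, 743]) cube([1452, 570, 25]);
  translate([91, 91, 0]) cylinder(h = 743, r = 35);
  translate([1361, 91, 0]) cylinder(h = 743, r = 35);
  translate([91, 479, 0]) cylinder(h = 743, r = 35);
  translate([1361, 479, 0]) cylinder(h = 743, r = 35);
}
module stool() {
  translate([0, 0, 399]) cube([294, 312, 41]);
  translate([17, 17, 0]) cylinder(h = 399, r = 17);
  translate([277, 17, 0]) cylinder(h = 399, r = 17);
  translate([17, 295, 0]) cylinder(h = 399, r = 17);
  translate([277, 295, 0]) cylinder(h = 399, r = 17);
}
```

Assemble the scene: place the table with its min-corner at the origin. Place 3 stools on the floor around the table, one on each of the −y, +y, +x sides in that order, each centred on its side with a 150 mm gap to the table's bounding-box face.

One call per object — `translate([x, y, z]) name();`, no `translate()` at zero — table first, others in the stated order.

table();
translate([579, -462, 0]) stool();
translate([579, 720, 0]) stool();
translate([1602, 129, 0]) stool();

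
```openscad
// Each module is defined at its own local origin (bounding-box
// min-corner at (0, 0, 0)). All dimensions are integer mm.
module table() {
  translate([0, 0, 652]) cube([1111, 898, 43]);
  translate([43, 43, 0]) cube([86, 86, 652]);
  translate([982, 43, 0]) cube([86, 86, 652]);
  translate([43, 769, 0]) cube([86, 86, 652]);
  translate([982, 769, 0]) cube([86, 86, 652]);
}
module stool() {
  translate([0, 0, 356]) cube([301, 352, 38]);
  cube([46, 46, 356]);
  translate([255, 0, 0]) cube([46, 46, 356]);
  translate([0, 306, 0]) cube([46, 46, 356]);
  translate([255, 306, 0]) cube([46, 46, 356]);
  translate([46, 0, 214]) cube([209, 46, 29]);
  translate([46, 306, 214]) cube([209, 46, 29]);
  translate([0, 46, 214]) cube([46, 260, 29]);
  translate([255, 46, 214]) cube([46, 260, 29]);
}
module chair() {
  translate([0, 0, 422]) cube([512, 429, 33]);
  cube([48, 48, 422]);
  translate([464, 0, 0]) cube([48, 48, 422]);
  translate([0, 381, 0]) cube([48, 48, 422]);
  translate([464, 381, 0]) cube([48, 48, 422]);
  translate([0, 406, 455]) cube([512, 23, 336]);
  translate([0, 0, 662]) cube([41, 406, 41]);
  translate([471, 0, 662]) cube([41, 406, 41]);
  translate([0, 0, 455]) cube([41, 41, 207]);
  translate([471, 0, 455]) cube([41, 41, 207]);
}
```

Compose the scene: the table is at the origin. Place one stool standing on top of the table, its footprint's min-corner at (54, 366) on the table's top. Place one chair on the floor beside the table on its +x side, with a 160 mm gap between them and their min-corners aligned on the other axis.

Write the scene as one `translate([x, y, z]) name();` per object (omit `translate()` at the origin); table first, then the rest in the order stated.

table();
translate([54, 366, 695]) stool();
translate([1271, 0, 0]) chair();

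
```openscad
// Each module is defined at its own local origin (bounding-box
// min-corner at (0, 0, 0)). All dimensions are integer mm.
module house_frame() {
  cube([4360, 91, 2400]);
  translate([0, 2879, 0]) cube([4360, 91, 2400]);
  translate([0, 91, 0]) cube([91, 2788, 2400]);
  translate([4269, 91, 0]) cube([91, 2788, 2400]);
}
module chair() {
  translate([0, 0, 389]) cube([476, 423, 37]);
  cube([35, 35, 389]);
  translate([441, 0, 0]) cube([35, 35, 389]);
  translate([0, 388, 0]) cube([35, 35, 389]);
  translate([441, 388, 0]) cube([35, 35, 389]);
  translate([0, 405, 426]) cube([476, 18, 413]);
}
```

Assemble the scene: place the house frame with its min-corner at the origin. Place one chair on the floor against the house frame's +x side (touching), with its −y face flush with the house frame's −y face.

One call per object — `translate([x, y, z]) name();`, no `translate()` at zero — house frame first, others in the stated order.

house_frame();
translate([4360, 0, 0]) chair();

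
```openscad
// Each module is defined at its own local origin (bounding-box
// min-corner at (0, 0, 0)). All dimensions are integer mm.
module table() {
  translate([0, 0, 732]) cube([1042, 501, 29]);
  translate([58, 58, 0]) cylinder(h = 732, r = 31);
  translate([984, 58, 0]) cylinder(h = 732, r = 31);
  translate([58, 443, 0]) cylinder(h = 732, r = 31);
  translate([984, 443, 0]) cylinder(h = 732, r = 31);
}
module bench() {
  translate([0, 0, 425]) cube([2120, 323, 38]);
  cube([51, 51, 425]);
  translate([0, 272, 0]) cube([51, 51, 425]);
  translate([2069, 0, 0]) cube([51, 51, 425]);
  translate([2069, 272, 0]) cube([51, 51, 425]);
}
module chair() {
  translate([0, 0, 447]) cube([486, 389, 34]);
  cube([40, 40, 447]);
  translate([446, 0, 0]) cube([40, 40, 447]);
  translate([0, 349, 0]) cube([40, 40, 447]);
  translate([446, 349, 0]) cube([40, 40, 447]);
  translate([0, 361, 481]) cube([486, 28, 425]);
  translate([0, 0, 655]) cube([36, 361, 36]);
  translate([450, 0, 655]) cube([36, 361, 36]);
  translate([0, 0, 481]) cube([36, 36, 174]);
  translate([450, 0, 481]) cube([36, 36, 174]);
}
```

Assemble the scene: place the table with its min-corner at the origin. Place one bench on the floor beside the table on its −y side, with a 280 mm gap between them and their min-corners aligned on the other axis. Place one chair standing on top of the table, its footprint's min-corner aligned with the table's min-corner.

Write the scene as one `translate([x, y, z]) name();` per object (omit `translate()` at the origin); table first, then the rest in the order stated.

table();
translate([0, -603, 0]) bench();
translate([0, 0, 761]) chair();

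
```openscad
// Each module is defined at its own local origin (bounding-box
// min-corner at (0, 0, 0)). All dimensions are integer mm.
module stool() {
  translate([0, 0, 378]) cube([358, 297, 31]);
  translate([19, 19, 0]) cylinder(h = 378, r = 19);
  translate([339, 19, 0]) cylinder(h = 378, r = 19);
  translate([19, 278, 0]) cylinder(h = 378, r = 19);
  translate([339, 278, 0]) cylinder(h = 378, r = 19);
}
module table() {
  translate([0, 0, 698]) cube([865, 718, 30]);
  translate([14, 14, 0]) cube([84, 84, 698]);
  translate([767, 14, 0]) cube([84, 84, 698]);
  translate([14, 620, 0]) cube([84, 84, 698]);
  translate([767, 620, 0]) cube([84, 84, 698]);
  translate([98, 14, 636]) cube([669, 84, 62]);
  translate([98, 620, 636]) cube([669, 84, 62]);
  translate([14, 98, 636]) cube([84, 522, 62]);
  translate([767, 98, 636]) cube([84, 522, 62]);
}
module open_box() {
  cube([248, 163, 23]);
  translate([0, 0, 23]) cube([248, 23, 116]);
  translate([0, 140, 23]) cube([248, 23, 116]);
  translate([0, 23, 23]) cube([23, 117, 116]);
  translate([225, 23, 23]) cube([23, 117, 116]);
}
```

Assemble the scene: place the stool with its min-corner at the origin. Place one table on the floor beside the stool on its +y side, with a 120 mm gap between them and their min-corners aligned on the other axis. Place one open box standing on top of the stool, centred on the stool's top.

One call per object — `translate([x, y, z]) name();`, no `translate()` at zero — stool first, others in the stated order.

stool();
translate([0, 417, 0]) table();
translate([55, 67, 409]) open_box();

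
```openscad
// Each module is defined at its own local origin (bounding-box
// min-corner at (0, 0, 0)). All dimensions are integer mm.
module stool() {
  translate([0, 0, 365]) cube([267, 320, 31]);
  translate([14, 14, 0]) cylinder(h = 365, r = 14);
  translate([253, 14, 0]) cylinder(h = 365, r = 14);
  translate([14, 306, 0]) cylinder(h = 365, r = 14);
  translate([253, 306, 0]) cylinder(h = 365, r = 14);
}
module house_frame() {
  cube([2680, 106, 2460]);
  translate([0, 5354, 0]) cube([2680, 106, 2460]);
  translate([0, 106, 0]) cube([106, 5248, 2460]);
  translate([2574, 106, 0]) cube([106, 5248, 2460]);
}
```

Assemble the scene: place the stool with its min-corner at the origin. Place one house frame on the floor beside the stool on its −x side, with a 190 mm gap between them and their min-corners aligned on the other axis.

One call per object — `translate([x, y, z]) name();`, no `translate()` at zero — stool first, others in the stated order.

stool();
translate([-2870, 0, 0]) house_frame();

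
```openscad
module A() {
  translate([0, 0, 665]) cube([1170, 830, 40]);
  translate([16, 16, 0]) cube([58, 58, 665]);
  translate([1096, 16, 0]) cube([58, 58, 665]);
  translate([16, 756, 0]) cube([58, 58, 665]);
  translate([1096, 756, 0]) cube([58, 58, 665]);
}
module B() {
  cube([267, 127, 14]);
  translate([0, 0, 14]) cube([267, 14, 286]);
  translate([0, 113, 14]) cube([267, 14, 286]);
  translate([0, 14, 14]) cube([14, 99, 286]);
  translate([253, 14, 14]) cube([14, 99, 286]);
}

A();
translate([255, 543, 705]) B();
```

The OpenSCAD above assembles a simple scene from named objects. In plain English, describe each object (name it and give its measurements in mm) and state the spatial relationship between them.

A is a table with a 1170×830 mm rectangular top, 40 mm thick, top surface at z = 705 mm, supported by four 58×58 mm square legs, each inset 16 mm from the nearest pair of top edges, running from the floor.

B is an open storage box with external size 267×127×300 mm and wall thickness 14 mm (the base is also 14 mm thick). The base covers the whole footprint; the four walls stand on the base, with the y-facing walls full-width and the x-facing walls fitting between their inner faces.

The open box is on top of the table.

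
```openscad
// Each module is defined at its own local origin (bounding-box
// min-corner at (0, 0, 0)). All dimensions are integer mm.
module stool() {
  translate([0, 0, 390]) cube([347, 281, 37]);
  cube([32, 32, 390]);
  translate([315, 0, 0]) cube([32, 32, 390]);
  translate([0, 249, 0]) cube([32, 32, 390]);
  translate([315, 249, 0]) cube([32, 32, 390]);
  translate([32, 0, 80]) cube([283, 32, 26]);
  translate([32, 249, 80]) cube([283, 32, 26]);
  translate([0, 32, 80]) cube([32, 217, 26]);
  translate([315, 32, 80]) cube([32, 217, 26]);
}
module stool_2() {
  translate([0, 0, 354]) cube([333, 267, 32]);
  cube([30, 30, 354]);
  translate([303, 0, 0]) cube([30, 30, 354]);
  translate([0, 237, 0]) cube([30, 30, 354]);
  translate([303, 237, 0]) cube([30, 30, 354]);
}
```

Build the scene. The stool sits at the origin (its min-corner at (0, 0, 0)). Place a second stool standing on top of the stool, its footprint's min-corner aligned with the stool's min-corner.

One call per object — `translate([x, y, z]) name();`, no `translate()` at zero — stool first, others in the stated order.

stool();
translate([0, 0, 427]) stool_2();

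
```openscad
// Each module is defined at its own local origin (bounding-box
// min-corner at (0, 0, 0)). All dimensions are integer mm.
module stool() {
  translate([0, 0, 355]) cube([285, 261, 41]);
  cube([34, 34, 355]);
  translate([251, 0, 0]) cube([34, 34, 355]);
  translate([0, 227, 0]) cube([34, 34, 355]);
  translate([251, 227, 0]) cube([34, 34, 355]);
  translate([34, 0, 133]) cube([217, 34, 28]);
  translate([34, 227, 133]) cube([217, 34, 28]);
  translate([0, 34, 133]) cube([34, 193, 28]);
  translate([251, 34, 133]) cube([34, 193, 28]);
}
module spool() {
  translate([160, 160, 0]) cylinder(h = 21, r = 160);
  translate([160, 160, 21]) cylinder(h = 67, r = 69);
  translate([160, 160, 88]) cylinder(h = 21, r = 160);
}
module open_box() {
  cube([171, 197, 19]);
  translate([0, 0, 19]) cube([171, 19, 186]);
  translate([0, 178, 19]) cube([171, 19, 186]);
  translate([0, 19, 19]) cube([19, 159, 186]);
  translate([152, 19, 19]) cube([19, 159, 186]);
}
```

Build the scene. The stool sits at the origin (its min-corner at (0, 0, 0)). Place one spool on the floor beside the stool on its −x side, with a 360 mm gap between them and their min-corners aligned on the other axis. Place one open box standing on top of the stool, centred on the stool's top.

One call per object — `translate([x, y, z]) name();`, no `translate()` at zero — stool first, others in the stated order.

stool();
translate([-680, 0, 0]) spool();
translate([57, 32, 396]) open_box();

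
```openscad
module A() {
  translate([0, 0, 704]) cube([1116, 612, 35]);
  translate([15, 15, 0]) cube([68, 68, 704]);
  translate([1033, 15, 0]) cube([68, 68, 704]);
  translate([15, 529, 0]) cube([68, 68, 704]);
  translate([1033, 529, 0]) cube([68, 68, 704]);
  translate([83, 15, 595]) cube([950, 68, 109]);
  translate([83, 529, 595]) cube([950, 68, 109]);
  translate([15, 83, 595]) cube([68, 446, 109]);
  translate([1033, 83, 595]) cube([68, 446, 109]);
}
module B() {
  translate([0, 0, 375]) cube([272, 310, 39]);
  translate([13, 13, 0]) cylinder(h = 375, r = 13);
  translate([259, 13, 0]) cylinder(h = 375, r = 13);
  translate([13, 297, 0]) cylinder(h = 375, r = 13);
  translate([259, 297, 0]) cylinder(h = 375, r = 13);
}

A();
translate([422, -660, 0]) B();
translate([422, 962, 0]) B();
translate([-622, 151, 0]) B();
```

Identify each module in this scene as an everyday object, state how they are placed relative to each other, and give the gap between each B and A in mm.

Each stool's nearest face is 350 mm from the table's bounding box.

A is a table. B is a stool. Three stools sit around the table at the −y, +y, −x sides. The gap between each stool and the table is 350 mm.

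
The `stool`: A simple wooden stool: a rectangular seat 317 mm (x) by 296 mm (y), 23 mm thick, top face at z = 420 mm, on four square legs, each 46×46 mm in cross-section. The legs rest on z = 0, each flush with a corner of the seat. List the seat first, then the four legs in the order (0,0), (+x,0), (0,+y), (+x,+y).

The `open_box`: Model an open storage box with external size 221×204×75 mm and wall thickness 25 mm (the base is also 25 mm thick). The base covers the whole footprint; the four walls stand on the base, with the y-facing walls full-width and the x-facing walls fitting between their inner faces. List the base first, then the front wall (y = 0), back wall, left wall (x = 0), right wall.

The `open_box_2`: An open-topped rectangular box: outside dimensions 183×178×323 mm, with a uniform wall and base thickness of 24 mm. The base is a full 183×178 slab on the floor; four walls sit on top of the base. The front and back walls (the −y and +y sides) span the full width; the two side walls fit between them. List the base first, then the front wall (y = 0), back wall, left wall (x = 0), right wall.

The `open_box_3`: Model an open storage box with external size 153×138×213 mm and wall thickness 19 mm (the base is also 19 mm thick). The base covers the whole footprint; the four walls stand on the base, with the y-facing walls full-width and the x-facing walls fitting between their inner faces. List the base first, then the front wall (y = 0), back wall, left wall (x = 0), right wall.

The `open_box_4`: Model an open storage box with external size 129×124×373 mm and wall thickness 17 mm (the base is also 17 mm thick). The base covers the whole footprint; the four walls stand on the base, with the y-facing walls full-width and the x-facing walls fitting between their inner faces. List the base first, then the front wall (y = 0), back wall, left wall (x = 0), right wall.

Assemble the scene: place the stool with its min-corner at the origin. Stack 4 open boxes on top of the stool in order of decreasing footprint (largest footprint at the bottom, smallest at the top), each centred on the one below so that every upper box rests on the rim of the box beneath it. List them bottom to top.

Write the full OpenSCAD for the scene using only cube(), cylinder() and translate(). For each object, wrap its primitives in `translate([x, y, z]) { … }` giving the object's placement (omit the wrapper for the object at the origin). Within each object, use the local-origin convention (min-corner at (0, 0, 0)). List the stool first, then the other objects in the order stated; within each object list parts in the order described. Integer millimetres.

translate([0, 0, 397]) cube([317, 296, 23]);
cube([46, 46, 397]);
translate([271, 0, 0]) cube([46, 46, 397]);
translate([0, 250, 0]) cube([46, 46, 397]);
translate([271, 250, 0]) cube([46, 46, 397]);
translate([48, 46, 420]) {
  cube([221, 204, 25]);
  translate([0, 0, 25]) cube([221, 25, 50]);
  translate([0, 179, 25]) cube([221, 25, 50]);
  translate([0, 25, 25]) cube([25, 154, 50]);
  translate([196, 25, 25]) cube([25, 154, 50]);
}
translate([67, 59, 495]) {
  cube([183, 178, 24]);
  translate([0, 0, 24]) cube([183, 24, 299]);
  translate([0, 154, 24]) cube([183, 24, 299]);
  translate([0, 24, 24]) cube([24, 130, 299]);
  translate([159, 24, 24]) cube([24, 130, 299]);
}
translate([82, 79, 818]) {
  cube([153, 138, 19]);
  translate([0, 0, 19]) cube([153, 19, 194]);
  translate([0, 119, 19]) cube([153, 19, 194]);
  translate([0, 19, 19]) cube([19, 100, 194]);
  translate([134, 19, 19]) cube([19, 100, 194]);
}
translate([94, 86, 1031]) {
  cube([129, 124, 17]);
  translate([0, 0, 17]) cube([129, 17, 356]);
  translate([0, 107, 17]) cube([129, 17, 356]);
  translate([0, 17, 17]) cube([17, 90, 356]);
  translate([112, 17, 17]) cube([17, 90, 356]);
}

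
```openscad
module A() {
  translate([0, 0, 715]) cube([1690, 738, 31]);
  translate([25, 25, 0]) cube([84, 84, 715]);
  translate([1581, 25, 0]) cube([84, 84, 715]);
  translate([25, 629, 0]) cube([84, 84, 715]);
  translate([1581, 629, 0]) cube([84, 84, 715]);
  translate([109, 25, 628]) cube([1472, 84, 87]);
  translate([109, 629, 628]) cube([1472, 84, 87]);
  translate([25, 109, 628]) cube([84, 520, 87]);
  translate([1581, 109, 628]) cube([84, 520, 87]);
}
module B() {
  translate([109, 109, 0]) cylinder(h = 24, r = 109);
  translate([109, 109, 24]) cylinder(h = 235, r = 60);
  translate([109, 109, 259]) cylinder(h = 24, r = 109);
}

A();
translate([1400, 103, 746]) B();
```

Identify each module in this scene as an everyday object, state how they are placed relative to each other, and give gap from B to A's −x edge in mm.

A is a table. B is a spool. The spool is on top of the table. The gap from the spool to the table's −x edge is 1400 mm.

The spool's min-x is at 1400; the table's min-x is 0; gap = 1400 mm.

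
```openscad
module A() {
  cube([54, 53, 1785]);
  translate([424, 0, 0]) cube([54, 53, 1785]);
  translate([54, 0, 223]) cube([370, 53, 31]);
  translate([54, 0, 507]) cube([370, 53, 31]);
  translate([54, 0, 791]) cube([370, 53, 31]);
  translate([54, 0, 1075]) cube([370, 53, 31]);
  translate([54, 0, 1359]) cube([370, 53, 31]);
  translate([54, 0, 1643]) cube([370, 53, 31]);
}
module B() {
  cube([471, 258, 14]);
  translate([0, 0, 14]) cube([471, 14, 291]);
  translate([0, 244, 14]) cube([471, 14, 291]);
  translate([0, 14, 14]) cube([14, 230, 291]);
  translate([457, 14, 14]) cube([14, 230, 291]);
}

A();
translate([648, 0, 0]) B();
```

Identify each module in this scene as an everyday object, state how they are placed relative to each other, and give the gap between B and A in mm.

The open box's nearest face is 170 mm from the ladder's +x face.

A is a ladder. B is an open box. The open box is on the floor beside the ladder on its +x side. The gap between the open box and the ladder is 170 mm.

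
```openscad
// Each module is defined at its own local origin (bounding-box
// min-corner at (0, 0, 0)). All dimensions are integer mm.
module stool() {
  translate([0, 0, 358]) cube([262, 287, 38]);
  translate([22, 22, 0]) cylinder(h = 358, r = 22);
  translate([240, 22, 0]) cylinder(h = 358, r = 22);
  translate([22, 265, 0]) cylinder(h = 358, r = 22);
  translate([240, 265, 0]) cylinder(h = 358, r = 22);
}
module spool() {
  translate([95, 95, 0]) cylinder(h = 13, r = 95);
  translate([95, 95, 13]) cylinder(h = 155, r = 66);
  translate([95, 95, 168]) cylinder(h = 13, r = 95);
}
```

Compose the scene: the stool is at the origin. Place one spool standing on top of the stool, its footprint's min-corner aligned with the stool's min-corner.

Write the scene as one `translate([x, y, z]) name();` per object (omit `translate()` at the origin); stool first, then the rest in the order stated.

stool();
translate([0, 0, 396]) spool();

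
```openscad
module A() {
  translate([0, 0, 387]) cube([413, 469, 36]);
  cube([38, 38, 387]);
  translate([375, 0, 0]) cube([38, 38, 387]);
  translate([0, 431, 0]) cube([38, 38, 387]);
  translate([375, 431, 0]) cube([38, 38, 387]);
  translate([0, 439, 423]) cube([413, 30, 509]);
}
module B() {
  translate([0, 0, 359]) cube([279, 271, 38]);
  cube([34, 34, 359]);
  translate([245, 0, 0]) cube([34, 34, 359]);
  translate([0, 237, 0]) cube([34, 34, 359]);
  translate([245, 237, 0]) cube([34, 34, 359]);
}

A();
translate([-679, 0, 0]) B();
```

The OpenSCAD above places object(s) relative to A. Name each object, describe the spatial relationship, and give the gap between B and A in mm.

A is a chair. B is a stool. The stool is on the floor beside the chair on its −x side. The gap between the stool and the chair is 400 mm.

The stool's nearest face is 400 mm from the chair's −x face.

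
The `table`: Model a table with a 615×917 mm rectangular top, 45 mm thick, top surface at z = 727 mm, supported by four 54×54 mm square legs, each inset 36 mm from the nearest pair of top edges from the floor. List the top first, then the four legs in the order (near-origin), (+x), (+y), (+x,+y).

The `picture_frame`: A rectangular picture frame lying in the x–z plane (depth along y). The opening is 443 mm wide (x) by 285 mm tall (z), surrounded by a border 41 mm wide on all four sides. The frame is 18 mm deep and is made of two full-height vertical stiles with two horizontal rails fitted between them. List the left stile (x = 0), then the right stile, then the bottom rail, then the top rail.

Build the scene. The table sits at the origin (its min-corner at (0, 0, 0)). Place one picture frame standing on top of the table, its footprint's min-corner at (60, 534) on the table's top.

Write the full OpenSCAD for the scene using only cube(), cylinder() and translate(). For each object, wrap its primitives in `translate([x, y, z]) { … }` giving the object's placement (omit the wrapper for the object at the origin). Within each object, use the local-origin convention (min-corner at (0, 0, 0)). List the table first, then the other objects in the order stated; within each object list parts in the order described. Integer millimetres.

translate([0, 0, 682]) cube([615, 917, 45]);
translate([36, 36, 0]) cube([54, 54, 682]);
translate([525, 36, 0]) cube([54, 54, 682]);
translate([36, 827, 0]) cube([54, 54, 682]);
translate([525, 827, 0]) cube([54, 54, 682]);
translate([60, 534, 727]) {
  cube([41, 18, 367]);
  translate([484, 0, 0]) cube([41, 18, 367]);
  translate([41, 0, 0]) cube([443, 18, 41]);
  translate([41, 0, 326]) cube([443, 18, 41]);
}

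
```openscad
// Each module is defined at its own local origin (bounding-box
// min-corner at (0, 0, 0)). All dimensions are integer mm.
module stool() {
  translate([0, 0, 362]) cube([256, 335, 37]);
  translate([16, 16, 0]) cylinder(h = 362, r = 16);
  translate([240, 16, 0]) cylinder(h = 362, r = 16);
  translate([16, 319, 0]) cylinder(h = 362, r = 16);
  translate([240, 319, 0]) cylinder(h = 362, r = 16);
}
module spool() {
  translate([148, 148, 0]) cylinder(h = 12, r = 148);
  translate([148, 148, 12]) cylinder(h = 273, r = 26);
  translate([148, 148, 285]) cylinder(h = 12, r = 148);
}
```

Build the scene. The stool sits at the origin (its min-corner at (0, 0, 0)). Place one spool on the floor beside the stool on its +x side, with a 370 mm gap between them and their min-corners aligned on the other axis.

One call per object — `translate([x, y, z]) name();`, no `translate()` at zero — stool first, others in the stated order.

stool();
translate([626, 0, 0]) spool();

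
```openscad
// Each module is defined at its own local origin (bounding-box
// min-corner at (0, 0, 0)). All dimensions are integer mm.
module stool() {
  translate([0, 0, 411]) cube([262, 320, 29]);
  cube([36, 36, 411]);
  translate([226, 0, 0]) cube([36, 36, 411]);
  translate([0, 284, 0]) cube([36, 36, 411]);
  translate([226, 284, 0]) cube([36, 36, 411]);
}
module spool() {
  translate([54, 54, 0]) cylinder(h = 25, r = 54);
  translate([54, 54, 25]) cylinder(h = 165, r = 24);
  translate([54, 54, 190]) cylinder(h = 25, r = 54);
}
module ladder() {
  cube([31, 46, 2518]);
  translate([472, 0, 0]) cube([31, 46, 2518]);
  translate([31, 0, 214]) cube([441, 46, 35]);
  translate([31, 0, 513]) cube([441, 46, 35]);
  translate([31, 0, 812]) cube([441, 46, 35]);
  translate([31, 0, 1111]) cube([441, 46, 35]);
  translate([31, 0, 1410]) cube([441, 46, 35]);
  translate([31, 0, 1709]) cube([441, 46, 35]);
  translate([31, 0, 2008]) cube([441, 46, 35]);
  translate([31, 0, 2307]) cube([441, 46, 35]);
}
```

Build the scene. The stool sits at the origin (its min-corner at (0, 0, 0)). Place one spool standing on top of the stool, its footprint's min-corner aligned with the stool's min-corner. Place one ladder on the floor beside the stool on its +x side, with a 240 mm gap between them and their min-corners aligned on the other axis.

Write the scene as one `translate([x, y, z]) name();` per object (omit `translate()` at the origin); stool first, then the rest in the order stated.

stool();
translate([0, 0, 440]) spool();
translate([502, 0, 0]) ladder();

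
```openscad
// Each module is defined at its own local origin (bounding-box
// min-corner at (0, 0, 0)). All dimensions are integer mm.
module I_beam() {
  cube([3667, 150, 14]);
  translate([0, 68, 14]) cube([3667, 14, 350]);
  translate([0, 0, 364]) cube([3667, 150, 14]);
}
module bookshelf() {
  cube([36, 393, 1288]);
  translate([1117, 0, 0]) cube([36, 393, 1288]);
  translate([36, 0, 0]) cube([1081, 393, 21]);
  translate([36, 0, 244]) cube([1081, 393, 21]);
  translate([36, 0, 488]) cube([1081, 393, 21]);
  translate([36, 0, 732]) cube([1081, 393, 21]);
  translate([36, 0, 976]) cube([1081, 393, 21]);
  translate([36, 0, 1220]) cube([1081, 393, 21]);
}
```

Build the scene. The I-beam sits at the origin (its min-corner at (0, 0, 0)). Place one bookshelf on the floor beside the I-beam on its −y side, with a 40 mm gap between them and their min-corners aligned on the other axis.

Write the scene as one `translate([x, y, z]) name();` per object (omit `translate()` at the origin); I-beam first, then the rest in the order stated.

I_beam();
translate([0, -433, 0]) bookshelf();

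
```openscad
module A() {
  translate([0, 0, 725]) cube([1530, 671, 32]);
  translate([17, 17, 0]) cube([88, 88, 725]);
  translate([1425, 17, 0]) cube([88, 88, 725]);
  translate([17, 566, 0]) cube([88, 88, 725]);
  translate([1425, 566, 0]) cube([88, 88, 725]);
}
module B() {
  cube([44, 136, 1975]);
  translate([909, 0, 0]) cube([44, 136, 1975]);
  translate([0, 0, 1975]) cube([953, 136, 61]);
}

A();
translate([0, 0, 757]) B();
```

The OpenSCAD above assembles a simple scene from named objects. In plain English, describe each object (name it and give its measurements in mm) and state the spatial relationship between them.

A is a rectangular dining table. The top is 1530×671×32 mm with its upper surface at z = 757 mm. It stands on four 88×88 mm square legs, each inset 17 mm from the nearest pair of top edges, running from the floor to the underside of the top.

B is a door frame. The clear opening is 865 mm wide and 1975 mm high. Two 44 mm wide jambs, 136 mm deep, stand either side of the opening from the floor to the top of the opening. A 61 mm thick head sits across the top of both jambs, spanning the full outside width of the frame.

The door frame is on top of the table.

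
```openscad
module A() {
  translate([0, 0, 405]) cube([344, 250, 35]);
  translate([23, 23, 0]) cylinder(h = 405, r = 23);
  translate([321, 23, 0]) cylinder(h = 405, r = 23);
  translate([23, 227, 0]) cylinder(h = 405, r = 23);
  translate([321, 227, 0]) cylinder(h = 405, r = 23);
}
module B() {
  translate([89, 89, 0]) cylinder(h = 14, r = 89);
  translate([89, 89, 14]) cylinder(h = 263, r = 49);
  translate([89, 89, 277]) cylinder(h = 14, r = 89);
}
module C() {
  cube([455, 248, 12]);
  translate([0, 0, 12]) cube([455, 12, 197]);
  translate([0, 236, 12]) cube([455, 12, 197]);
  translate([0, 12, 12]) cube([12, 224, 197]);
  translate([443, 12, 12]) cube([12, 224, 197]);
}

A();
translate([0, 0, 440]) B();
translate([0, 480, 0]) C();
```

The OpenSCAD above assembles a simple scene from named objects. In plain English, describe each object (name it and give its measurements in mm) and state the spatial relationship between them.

A is a simple wooden stool: a rectangular seat 344 mm (x) by 250 mm (y), 35 mm thick, top face at z = 440 mm, on four round legs, each 46 mm in diameter. The legs rest on z = 0, each leg's axis is inset half a diameter from the nearest pair of seat edges (so the leg's bounding box is flush with the corner).

B is a spool: two coaxial disc flanges of radius 89 mm and thickness 14 mm, joined by a core cylinder of radius 49 mm and height 263 mm. The lower flange rests on z = 0 and the three cylinders share a vertical axis.

C is an open storage box with external size 455×248×209 mm and wall thickness 12 mm (the base is also 12 mm thick). The base covers the whole footprint; the four walls stand on the base, with the y-facing walls full-width and the x-facing walls fitting between their inner faces.

The spool is on top of the stool. The open box is on the floor beside the stool on its +y side.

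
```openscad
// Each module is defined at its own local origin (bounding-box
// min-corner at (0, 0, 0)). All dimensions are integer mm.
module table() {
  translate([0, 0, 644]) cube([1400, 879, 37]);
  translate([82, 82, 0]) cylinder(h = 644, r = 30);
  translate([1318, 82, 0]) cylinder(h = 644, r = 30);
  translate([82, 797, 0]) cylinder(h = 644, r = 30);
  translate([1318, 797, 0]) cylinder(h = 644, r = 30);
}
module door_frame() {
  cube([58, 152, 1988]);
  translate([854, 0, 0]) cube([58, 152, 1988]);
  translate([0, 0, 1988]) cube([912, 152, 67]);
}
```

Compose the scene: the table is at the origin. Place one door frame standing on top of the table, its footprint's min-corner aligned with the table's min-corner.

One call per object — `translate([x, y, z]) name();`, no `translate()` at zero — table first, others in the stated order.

table();
translate([0, 0, 681]) door_frame();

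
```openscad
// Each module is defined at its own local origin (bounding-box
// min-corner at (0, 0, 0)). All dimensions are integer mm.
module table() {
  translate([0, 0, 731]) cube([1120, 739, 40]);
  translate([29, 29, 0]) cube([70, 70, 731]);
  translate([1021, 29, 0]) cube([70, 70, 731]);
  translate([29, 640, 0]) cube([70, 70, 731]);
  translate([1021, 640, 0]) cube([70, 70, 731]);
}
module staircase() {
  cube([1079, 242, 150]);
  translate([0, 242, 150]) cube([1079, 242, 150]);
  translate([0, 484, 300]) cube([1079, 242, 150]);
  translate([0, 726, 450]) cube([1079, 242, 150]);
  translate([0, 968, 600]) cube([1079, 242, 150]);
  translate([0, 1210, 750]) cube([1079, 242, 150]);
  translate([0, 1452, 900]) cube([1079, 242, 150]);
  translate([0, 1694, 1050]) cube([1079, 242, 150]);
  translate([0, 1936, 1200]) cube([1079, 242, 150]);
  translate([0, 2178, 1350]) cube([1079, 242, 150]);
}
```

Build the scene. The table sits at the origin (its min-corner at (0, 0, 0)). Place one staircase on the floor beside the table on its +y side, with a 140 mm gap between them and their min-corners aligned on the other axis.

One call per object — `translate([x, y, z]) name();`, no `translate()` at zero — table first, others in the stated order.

table();
translate([0, 879, 0]) staircase();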